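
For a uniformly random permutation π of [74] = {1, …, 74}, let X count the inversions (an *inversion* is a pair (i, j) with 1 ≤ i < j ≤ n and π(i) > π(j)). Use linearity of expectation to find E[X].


Write X = Σ X_I over the C(74, 2) = 2701 pairs i < j, with X_I the indicator of one inversion.
There are 2701 indicators.
For each fixed pair i < j, the values π(i) and π(j) are two distinct elements of {1, …, 74} in uniformly random order; by symmetry P[π(i) > π(j)] = 1/2.
By linearity: E[X] = 2701 · (1/2) = C(74, 2) · (1/2) = 2701/2 = 2701/2 ≈ 1350.500000.

E[X] = 2701/2 = 1350.500000.


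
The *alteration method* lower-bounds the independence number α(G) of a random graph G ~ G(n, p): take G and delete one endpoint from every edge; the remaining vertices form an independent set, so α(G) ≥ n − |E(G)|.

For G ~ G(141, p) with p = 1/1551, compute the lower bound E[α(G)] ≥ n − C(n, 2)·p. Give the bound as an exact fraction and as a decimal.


E[|E(G)|] = C(141, 2)·p = 9870 · (1/1551) = 70/11.
E[α(G)] ≥ n − E[|E(G)|] = 141 − 70/11 = 1481/11.
Numerically: ≈ 134.6364.
(This is only a lower bound; the true E[α(G)] may be larger.)

E[α(G)] ≥ 1481/11 ≈ 134.6364.


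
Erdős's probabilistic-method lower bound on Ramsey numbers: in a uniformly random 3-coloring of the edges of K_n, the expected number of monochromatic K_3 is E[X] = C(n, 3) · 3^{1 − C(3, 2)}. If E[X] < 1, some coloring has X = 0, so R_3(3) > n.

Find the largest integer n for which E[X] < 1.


We need C(n, 3) · 3^{1 − 3} < 1, i.e. C(n, 3) < 3^{3 − 1} = 9.
Check values of n near the boundary:
  n = 3: C(3, 3) = 1; 1 < 9? YES
  n = 4: C(4, 3) = 4; 4 < 9? YES
  n = 5: C(5, 3) = 10; 10 < 9? NO
  n = 6: C(6, 3) = 20; 20 < 9? NO
  n = 7: C(7, 3) = 35; 35 < 9? NO
The largest n with C(n, 3) < 9 is n = 4 (where E[X] = 4/9 ≈ 0.4444). Hence R_3(3) > 4, i.e. R_3(3) ≥ 5.

Largest n = 4; hence R_3(3) > 4.


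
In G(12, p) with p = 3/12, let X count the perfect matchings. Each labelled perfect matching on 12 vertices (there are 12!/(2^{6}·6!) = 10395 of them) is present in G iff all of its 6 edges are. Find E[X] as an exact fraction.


K_12 has 12!/(2^{6}·6!) = 10395 labelled perfect matchings.
For each such perfect matching H, let X_H = 1 if all 6 edges of H are present in G. Then P[X_H = 1] = p^{6} = (1/4)^{6} = 1/4096.
By linearity: E[X] = Σ_H E[X_H] = 10395 · p^{6} = 10395 · 1/4096 = 10395/4096.
Numerically: E[X] ≈ 2.538.

E[X] = 10395 · (1/4)^{6} = 10395/4096 ≈ 2.538.


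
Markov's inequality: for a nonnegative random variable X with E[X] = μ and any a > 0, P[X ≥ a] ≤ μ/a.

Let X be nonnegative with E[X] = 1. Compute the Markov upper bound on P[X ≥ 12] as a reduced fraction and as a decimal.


μ = E[X] = 1, a = 12.
Markov: P[X ≥ 12] ≤ μ/a = (1)/12 = 1/12.
Numerically: ≈ 0.083333.
(Since a = 12 > μ = 1.000000, the bound 1/12 is < 1 and informative.)

P[X ≥ 12] ≤ 1/12 ≈ 0.083333.


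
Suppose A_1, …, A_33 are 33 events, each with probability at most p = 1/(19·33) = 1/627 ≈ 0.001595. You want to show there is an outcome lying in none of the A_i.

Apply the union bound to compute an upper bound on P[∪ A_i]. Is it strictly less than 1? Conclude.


Union bound: P[∪_{i=1}^{33} A_i] ≤ Σ_i P[A_i] ≤ 33·p = 33·(1/627) = 1/19.
Numerically: 1/19 ≈ 0.052632.
Is 1/19 < 1? YES.
Since P[∪ A_i] ≤ 1/19 < 1, the complement has P[∩ A_i^c] ≥ 1 − 1/19 = 18/19 > 0, so some outcome avoids every A_i.

33·p = 1/19 ≈ 0.052632; existence CERTIFIED by the union bound.


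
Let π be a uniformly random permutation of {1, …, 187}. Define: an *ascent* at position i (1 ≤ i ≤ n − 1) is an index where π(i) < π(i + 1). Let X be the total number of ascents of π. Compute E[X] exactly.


Write X = Σ X_I over i = 1, …, 186, with X_I the indicator of one ascent.
There are 186 indicators.
For each fixed i, the pair (π(i), π(i+1)) is a uniformly random ordered pair of distinct values from {1, …, 187}; by symmetry P[π(i) < π(i+1)] = 1/2.
By linearity: E[X] = 186 · (1/2) = (187 − 1) · (1/2) = 93 ≈ 93.0000.

E[X] = 93 = 93.0000.


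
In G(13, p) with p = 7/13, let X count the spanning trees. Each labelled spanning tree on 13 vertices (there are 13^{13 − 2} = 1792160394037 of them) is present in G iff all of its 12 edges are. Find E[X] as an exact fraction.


K_13 has 13^{13 − 2} = 1792160394037 labelled spanning trees.
For each such spanning tree H, let X_H = 1 if all 12 edges of H are present in G. Then P[X_H = 1] = p^{12} = (7/13)^{12} = 13841287201/23298085122481.
Summing the indicators: E[X] = Σ_H E[X_H] = 1792160394037 · p^{12} = 1792160394037 · 13841287201/23298085122481 = 13841287201/13.
Numerically: E[X] ≈ 1.06471e+09.

E[X] = 1792160394037 · (7/13)^{12} = 13841287201/13 ≈ 1.06471e+09.


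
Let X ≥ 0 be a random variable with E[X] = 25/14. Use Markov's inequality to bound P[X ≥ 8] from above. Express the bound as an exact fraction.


μ = E[X] = 25/14, a = 8.
Markov: P[X ≥ 8] ≤ μ/a = (25/14)/8 = 25/112.
Numerically: ≈ 0.223214.
(Since a = 8 > μ = 1.785714, the bound 25/112 is < 1 and informative.)

P[X ≥ 8] ≤ 25/112 ≈ 0.223214.


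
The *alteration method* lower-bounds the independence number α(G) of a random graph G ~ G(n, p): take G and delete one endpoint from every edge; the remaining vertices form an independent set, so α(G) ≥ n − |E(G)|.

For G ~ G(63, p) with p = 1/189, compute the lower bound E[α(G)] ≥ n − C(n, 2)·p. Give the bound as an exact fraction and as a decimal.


E[|E(G)|] = C(63, 2)·p = 1953 · (1/189) = 31/3.
E[α(G)] ≥ n − E[|E(G)|] = 63 − 31/3 = 158/3.
Numerically: ≈ 52.66667.
(This is only a lower bound; the true E[α(G)] may be larger.)

E[α(G)] ≥ 158/3 ≈ 52.66667.


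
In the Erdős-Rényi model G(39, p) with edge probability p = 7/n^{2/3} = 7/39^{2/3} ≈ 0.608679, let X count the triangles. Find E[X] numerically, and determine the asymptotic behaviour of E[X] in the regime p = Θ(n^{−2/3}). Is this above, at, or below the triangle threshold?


Number of potential triangles: C(39, 3) = 9139.
Each occurs with probability p³ ≈ (0.608679)³ ≈ 2.25509533e-01.
By linearity: E[X] = C(39, 3)·p³ ≈ 9139 · 2.25509533e-01 ≈ 2060.931624.
Since α = 2/3 < 1, p = c/n^{2/3} ≫ 1/n is above the triangle threshold p ~ 1/n. Asymptotically E[X] ~ (c³/6)·n^{3(1−α)} = (7³/6)·n^{1} → ∞; triangles are abundant w.h.p.

E[X] ≈ 2060.931624; in regime p = Θ(1/n^{2/3}) E[X] diverges (above the triangle threshold p ~ 1/n).


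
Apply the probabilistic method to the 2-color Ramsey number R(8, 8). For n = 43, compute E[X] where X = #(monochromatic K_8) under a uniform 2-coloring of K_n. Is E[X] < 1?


E[X] = C(43, 8) · 2^{1 − 28} = 145008513 · 2^{−27} = 145008513/134217728.
As a reduced fraction: E[X] = 145008513/134217728 ≈ 1.080398.
Is E[X] < 1? NO.
Since E[X] ≥ 1, the first-moment bound is inconclusive at n = 43; it does NOT by itself certify R(8, 8) > 43.

E[X] = 145008513/134217728 ≈ 1.080398; E[X] ≥ 1; first-moment method inconclusive here.


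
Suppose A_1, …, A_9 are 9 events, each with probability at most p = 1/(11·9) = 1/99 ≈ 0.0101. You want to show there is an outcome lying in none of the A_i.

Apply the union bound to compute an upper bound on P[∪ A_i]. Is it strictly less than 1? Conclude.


Union bound: P[∪_{i=1}^{9} A_i] ≤ Σ_i P[A_i] ≤ 9·p = 9·(1/99) = 1/11.
Numerically: 1/11 ≈ 0.0909.
Is 1/11 < 1? YES.
Since P[∪ A_i] ≤ 1/11 < 1, the complement has P[∩ A_i^c] ≥ 1 − 1/11 = 10/11 > 0, so some outcome avoids every A_i.

9·p = 1/11 ≈ 0.0909; existence CERTIFIED by the union bound.


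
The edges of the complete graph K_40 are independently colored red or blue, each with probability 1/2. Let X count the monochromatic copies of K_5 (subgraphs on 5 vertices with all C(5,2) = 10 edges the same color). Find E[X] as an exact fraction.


Let X = Σ_S X_S over the C(40, 5) = 658008 subsets S of size 5, where X_S = 1 if the K_5 on S is monochromatic.
For a fixed S, the K_5 on S has C(5, 2) = 10 edges. P[all 10 edges red] = (1/2)^10, and likewise for blue, so P[monochromatic] = 2·(1/2)^10 = 2^{1 − 10} = 1/512.
Summing: E[X] = C(40, 5) · 2^{1 − 10} = 658008 · 1/512 = 82251/64.
Numerically: E[X] ≈ 1285.1719.

E[X] = C(40,5)·2^(1−C(5,2)) = 82251/64 ≈ 1285.1719.


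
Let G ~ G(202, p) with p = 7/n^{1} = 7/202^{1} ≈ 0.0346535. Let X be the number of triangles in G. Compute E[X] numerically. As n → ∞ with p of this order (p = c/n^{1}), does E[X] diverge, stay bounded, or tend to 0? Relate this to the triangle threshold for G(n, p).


Number of potential triangles: C(202, 3) = 1353400.
Each occurs with probability p³ ≈ (0.0346535)³ ≈ 4.16140526e-05.
By linearity: E[X] = C(202, 3)·p³ ≈ 1353400 · 4.16140526e-05 ≈ 56.320459.
Here α = 1, so p = 7/n is exactly at the triangle threshold p ~ 1/n. Asymptotically E[X] → c³/6 = 7³/6 = 343/6 ≈ 57.166667, a bounded constant. In this regime the triangle count is asymptotically Poisson(c³/6).

E[X] ≈ 56.320459; in regime p = Θ(1/n^{1}) E[X] stays bounded (at the triangle threshold p ~ 1/n).


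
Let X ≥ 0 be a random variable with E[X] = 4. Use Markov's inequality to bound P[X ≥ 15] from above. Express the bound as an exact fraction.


μ = E[X] = 4, a = 15.
Markov: P[X ≥ 15] ≤ μ/a = (4)/15 = 4/15.
Numerically: ≈ 0.266667.
(Since a = 15 > μ = 4.000000, the bound 4/15 is < 1 and informative.)

P[X ≥ 15] ≤ 4/15 ≈ 0.266667.


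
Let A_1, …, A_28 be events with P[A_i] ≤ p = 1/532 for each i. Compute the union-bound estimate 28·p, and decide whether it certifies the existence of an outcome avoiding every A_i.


Union bound: P[∪_{i=1}^{28} A_i] ≤ Σ_i P[A_i] ≤ 28·p = 28·(1/532) = 1/19.
Numerically: 1/19 ≈ 0.053.
Is 1/19 < 1? YES.
Since P[∪ A_i] ≤ 1/19 < 1, the complement has P[∩ A_i^c] ≥ 1 − 1/19 = 18/19 > 0, so some outcome avoids every A_i.

28·p = 1/19 ≈ 0.053; existence CERTIFIED by the union bound.


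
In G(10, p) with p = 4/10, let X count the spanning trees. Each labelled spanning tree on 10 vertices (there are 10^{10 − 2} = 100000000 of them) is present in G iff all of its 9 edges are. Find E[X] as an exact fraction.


K_10 has 10^{10 − 2} = 100000000 labelled spanning trees.
For each such spanning tree H, let X_H = 1 if all 9 edges of H are present in G. Then P[X_H = 1] = p^{9} = (2/5)^{9} = 512/1953125.
Summing the indicators: E[X] = Σ_H E[X_H] = 100000000 · p^{9} = 100000000 · 512/1953125 = 131072/5.
Numerically: E[X] ≈ 26214.

E[X] = 100000000 · (2/5)^{9} = 131072/5 ≈ 26214.


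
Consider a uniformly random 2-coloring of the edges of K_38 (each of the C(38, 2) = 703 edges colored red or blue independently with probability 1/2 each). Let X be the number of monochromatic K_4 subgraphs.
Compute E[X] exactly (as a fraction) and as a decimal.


Let X = Σ_S X_S over the C(38, 4) = 73815 subsets S of size 4, where X_S = 1 if the K_4 on S is monochromatic.
For a fixed S, the K_4 on S has C(4, 2) = 6 edges. P[all 6 edges red] = (1/2)^6, and likewise for blue, so P[monochromatic] = 2·(1/2)^6 = 2^{1 − 6} = 1/32.
By linearity: E[X] = C(38, 4) · 2^{1 − 6} = 73815 · 1/32 = 73815/32.
Numerically: E[X] ≈ 2306.71875.

E[X] = C(38,4)·2^(1−C(4,2)) = 73815/32 ≈ 2306.71875.


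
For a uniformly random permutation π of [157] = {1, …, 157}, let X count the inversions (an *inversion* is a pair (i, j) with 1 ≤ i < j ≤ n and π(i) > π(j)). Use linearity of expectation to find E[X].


Write X = Σ X_I over the C(157, 2) = 12246 pairs i < j, with X_I the indicator of one inversion.
There are 12246 indicators.
For each fixed pair i < j, the values π(i) and π(j) are two distinct elements of {1, …, 157} in uniformly random order; by symmetry P[π(i) > π(j)] = 1/2.
By linearity: E[X] = 12246 · (1/2) = C(157, 2) · (1/2) = 12246/2 = 6123 ≈ 6123.0000.

E[X] = 6123 = 6123.0000.


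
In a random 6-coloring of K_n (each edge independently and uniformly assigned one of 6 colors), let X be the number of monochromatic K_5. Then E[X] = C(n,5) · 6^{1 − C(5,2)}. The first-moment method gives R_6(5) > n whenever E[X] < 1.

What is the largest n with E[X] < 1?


We need C(n, 5) · 6^{1 − 10} < 1, i.e. C(n, 5) < 6^{10 − 1} = 10077696.
Check values of n near the boundary:
  n = 66: C(66, 5) = 8936928; 8936928 < 10077696? YES
  n = 67: C(67, 5) = 9657648; 9657648 < 10077696? YES
  n = 68: C(68, 5) = 10424128; 10424128 < 10077696? NO
The largest n with C(n, 5) < 10077696 is n = 67 (where E[X] = 67067/69984 ≈ 0.958). Hence R_6(5) > 67, i.e. R_6(5) ≥ 68.

Largest n = 67; hence R_6(5) > 67.


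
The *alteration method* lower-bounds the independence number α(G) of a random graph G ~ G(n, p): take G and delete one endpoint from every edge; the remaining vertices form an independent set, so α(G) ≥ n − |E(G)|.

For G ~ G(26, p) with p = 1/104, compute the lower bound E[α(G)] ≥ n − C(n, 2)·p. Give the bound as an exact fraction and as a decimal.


E[|E(G)|] = C(26, 2)·p = 325 · (1/104) = 25/8.
E[α(G)] ≥ n − E[|E(G)|] = 26 − 25/8 = 183/8.
Numerically: ≈ 22.875.
(This is only a lower bound; the true E[α(G)] may be larger.)

E[α(G)] ≥ 183/8 ≈ 22.875.


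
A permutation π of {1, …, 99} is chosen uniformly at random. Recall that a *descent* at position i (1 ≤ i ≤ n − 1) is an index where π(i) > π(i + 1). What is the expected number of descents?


Write X = Σ X_I over i = 1, …, 98, with X_I the indicator of one descent.
There are 98 indicators.
For each fixed i, the pair (π(i), π(i+1)) is a uniformly random ordered pair of distinct values from {1, …, 99}; by symmetry P[π(i) > π(i+1)] = 1/2.
By linearity: E[X] = 98 · (1/2) = (99 − 1) · (1/2) = 49 ≈ 49.0000.

E[X] = 49 = 49.0000.


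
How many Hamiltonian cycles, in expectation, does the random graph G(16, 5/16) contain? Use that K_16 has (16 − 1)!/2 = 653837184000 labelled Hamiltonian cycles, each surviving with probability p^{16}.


K_16 has (16 − 1)!/2 = 653837184000 labelled Hamiltonian cycles.
For each such Hamiltonian cycle H, let X_H = 1 if all 16 edges of H are present in G. Then P[X_H = 1] = p^{16} = (5/16)^{16} = 152587890625/18446744073709551616.
By linearity of expectation: E[X] = Σ_H E[X_H] = 653837184000 · p^{16} = 653837184000 · 152587890625/18446744073709551616 = 97429332733154296875/18014398509481984.
Numerically: E[X] ≈ 5408.4.

E[X] = 653837184000 · (5/16)^{16} = 97429332733154296875/18014398509481984 ≈ 5408.4.


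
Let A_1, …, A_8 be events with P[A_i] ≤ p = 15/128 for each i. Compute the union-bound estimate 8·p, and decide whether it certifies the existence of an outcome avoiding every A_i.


Union bound: P[∪_{i=1}^{8} A_i] ≤ Σ_i P[A_i] ≤ 8·p = 8·(15/128) = 15/16.
Numerically: 15/16 ≈ 0.9375.
Is 15/16 < 1? YES.
Since P[∪ A_i] ≤ 15/16 < 1, the complement has P[∩ A_i^c] ≥ 1 − 15/16 = 1/16 > 0, so some outcome avoids every A_i.

8·p = 15/16 ≈ 0.9375; existence CERTIFIED by the union bound.


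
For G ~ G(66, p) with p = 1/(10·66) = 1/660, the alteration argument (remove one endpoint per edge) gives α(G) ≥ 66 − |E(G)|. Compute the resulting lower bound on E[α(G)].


E[|E(G)|] = C(66, 2)·p = 2145 · (1/660) = 13/4.
E[α(G)] ≥ n − E[|E(G)|] = 66 − 13/4 = 251/4.
Numerically: ≈ 62.750000.
(This is only a lower bound; the true E[α(G)] may be larger.)

E[α(G)] ≥ 251/4 ≈ 62.750000.


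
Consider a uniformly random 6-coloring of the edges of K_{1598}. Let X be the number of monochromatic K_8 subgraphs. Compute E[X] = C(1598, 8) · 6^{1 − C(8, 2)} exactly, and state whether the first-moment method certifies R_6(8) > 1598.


E[X] = C(1598, 8) · 6^{1 − 28} = 1036267977730442348529 · 6^{−27} = 1036267977730442348529/1023490369077469249536.
As a reduced fraction: E[X] = 115140886414493594281/113721152119718805504 ≈ 1.012.
Is E[X] < 1? NO.
Since E[X] ≥ 1, the first-moment bound is inconclusive at n = 1598; it does NOT by itself certify R_6(8) > 1598.

E[X] = 115140886414493594281/113721152119718805504 ≈ 1.012; E[X] ≥ 1; first-moment method inconclusive here.


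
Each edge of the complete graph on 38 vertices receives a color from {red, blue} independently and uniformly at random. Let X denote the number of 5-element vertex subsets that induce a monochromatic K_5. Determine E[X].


Let X = Σ_S X_S over the C(38, 5) = 501942 subsets S of size 5, where X_S = 1 if the K_5 on S is monochromatic.
For a fixed S, the K_5 on S has C(5, 2) = 10 edges. P[all 10 edges red] = (1/2)^10, and likewise for blue, so P[monochromatic] = 2·(1/2)^10 = 2^{1 − 10} = 1/512.
By linearity: E[X] = C(38, 5) · 2^{1 − 10} = 501942 · 1/512 = 250971/256.
Numerically: E[X] ≈ 980.355.

E[X] = C(38,5)·2^(1−C(5,2)) = 250971/256 ≈ 980.355.


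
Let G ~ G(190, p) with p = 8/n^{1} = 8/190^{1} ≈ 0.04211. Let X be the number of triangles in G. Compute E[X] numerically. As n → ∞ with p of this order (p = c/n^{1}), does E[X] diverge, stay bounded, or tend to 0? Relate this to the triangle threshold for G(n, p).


Number of potential triangles: C(190, 3) = 1125180.
Each occurs with probability p³ ≈ (0.04211)³ ≈ 7.464645e-05.
By linearity: E[X] = C(190, 3)·p³ ≈ 1125180 · 7.464645e-05 ≈ 83.9907.
Here α = 1, so p = 8/n is exactly at the triangle threshold p ~ 1/n. Asymptotically E[X] → c³/6 = 8³/6 = 256/3 ≈ 85.3333, a bounded constant. In this regime the triangle count is asymptotically Poisson(c³/6).

E[X] ≈ 83.9907; in regime p = Θ(1/n^{1}) E[X] stays bounded (at the triangle threshold p ~ 1/n).


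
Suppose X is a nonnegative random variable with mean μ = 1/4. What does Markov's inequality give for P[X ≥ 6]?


μ = E[X] = 1/4, a = 6.
Markov: P[X ≥ 6] ≤ μ/a = (1/4)/6 = 1/24.
Numerically: ≈ 0.042.
(Since a = 6 > μ = 0.250, the bound 1/24 is < 1 and informative.)

P[X ≥ 6] ≤ 1/24 ≈ 0.042.


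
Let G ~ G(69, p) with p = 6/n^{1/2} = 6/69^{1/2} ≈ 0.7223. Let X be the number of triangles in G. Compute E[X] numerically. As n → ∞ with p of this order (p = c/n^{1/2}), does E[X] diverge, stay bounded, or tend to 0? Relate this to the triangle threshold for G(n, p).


Number of potential triangles: C(69, 3) = 52394.
Each occurs with probability p³ ≈ (0.7223)³ ≈ 3.768601e-01.
By linearity: E[X] = C(69, 3)·p³ ≈ 52394 · 3.768601e-01 ≈ 19745.2061.
Since α = 1/2 < 1, p = c/n^{1/2} ≫ 1/n is above the triangle threshold p ~ 1/n. Asymptotically E[X] ~ (c³/6)·n^{3(1−α)} = (6³/6)·n^{1.5} → ∞; triangles are abundant w.h.p.

E[X] ≈ 19745.2061; in regime p = Θ(1/n^{1/2}) E[X] diverges (above the triangle threshold p ~ 1/n).


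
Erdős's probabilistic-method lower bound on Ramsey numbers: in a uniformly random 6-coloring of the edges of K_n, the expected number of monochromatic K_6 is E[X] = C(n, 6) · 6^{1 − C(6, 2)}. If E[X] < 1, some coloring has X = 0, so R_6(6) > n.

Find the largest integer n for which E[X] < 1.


We need C(n, 6) · 6^{1 − 15} < 1, i.e. C(n, 6) < 6^{15 − 1} = 78364164096.
Check values of n near the boundary:
  n = 193: C(193, 6) = 66364016544; 66364016544 < 78364164096? YES
  n = 194: C(194, 6) = 68482017072; 68482017072 < 78364164096? YES
  n = 195: C(195, 6) = 70656049360; 70656049360 < 78364164096? YES
  n = 196: C(196, 6) = 72887293024; 72887293024 < 78364164096? YES
  n = 197: C(197, 6) = 75176946208; 75176946208 < 78364164096? YES
  n = 198: C(198, 6) = 77526225777; 77526225777 < 78364164096? YES
  n = 199: C(199, 6) = 79936367511; 79936367511 < 78364164096? NO
The largest n with C(n, 6) < 78364164096 is n = 198 (where E[X] = 25842075259/26121388032 ≈ 0.989307). Hence R_6(6) > 198, i.e. R_6(6) ≥ 199.

Largest n = 198; hence R_6(6) > 198.


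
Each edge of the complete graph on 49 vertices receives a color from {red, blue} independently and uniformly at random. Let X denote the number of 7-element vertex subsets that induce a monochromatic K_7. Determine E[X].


Let X = Σ_S X_S over the C(49, 7) = 85900584 subsets S of size 7, where X_S = 1 if the K_7 on S is monochromatic.
For a fixed S, the K_7 on S has C(7, 2) = 21 edges. P[all 21 edges red] = (1/2)^21, and likewise for blue, so P[monochromatic] = 2·(1/2)^21 = 2^{1 − 21} = 1/1048576.
By linearity of expectation: E[X] = C(49, 7) · 2^{1 − 21} = 85900584 · 1/1048576 = 10737573/131072.
Numerically: E[X] ≈ 81.92118.

E[X] = C(49,7)·2^(1−C(7,2)) = 10737573/131072 ≈ 81.92118.


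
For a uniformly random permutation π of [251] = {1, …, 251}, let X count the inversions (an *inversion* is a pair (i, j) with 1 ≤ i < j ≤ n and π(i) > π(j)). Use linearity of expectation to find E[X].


Write X = Σ X_I over the C(251, 2) = 31375 pairs i < j, with X_I the indicator of one inversion.
There are 31375 indicators.
For each fixed pair i < j, the values π(i) and π(j) are two distinct elements of {1, …, 251} in uniformly random order; by symmetry P[π(i) > π(j)] = 1/2.
By linearity: E[X] = 31375 · (1/2) = C(251, 2) · (1/2) = 31375/2 = 31375/2 ≈ 15687.500000.

E[X] = 31375/2 = 15687.500000.


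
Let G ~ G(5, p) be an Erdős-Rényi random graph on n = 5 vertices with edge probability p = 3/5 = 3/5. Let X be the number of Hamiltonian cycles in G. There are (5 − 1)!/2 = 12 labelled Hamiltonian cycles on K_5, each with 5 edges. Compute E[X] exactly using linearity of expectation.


K_5 has (5 − 1)!/2 = 12 labelled Hamiltonian cycles.
For each such Hamiltonian cycle H, let X_H = 1 if all 5 edges of H are present in G. Then P[X_H = 1] = p^{5} = (3/5)^{5} = 243/3125.
By linearity of expectation: E[X] = Σ_H E[X_H] = 12 · p^{5} = 12 · 243/3125 = 2916/3125.
Numerically: E[X] ≈ 0.933.

E[X] = 12 · (3/5)^{5} = 2916/3125 ≈ 0.933.


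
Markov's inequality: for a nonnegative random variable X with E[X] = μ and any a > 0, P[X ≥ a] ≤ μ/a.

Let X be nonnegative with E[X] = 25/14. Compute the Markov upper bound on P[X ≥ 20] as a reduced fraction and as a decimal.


μ = E[X] = 25/14, a = 20.
Markov: P[X ≥ 20] ≤ μ/a = (25/14)/20 = 5/56.
Numerically: ≈ 0.089286.
(Since a = 20 > μ = 1.785714, the bound 5/56 is < 1 and informative.)

P[X ≥ 20] ≤ 5/56 ≈ 0.089286.


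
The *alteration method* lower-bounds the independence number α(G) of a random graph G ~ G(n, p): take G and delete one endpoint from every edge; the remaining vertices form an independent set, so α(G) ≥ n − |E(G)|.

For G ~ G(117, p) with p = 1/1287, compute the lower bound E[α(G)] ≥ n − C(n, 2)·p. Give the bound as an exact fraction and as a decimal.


E[|E(G)|] = C(117, 2)·p = 6786 · (1/1287) = 58/11.
E[α(G)] ≥ n − E[|E(G)|] = 117 − 58/11 = 1229/11.
Numerically: ≈ 111.72727.
(This is only a lower bound; the true E[α(G)] may be larger.)

E[α(G)] ≥ 1229/11 ≈ 111.72727.


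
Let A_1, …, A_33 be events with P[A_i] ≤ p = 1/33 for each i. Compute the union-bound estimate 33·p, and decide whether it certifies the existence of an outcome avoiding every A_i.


Union bound: P[∪_{i=1}^{33} A_i] ≤ Σ_i P[A_i] ≤ 33·p = 33·(1/33) = 1.
Numerically: 1 ≈ 1.000.
Is 1 < 1? NO.
Since the bound 1 is ≥ 1, the union bound is uninformative here; it does NOT by itself certify existence.

33·p = 1 ≈ 1.000; existence NOT certified by the union bound.


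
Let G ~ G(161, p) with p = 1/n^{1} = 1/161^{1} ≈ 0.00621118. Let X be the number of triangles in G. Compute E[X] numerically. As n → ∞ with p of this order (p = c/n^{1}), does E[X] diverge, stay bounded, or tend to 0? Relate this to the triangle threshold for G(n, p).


Number of potential triangles: C(161, 3) = 682640.
Each occurs with probability p³ ≈ (0.00621118)³ ≈ 2.39619618e-07.
By linearity: E[X] = C(161, 3)·p³ ≈ 682640 · 2.39619618e-07 ≈ 0.163574.
Here α = 1, so p = 1/n is exactly at the triangle threshold p ~ 1/n. Asymptotically E[X] → c³/6 = 1³/6 = 1/6 ≈ 0.166667, a bounded constant. In this regime the triangle count is asymptotically Poisson(c³/6).

E[X] ≈ 0.163574; in regime p = Θ(1/n^{1}) E[X] stays bounded (at the triangle threshold p ~ 1/n).


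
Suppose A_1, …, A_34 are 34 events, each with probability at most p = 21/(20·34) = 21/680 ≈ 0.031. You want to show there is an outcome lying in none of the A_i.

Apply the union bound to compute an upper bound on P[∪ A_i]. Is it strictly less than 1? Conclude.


Union bound: P[∪_{i=1}^{34} A_i] ≤ Σ_i P[A_i] ≤ 34·p = 34·(21/680) = 21/20.
Numerically: 21/20 ≈ 1.050.
Is 21/20 < 1? NO.
Since the bound 21/20 is ≥ 1, the union bound is uninformative here; it does NOT by itself certify existence.

34·p = 21/20 ≈ 1.050; existence NOT certified by the union bound.


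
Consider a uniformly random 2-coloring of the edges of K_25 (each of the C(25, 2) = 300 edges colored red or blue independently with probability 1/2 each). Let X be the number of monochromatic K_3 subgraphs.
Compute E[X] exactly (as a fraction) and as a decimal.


Let X = Σ_S X_S over the C(25, 3) = 2300 subsets S of size 3, where X_S = 1 if the K_3 on S is monochromatic.
For a fixed S, the K_3 on S has C(3, 2) = 3 edges. P[all 3 edges red] = (1/2)^3, and likewise for blue, so P[monochromatic] = 2·(1/2)^3 = 2^{1 − 3} = 1/4.
By linearity of expectation: E[X] = C(25, 3) · 2^{1 − 3} = 2300 · 1/4 = 575.
Numerically: E[X] ≈ 575.000000.

E[X] = C(25,3)·2^(1−C(3,2)) = 575 ≈ 575.000000.


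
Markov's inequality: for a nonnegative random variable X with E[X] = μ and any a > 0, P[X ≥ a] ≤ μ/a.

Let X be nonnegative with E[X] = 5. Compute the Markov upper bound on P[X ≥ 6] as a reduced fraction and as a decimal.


μ = E[X] = 5, a = 6.
Markov: P[X ≥ 6] ≤ μ/a = (5)/6 = 5/6.
Numerically: ≈ 0.833333.
(Since a = 6 > μ = 5.000000, the bound 5/6 is < 1 and informative.)

P[X ≥ 6] ≤ 5/6 ≈ 0.833333.


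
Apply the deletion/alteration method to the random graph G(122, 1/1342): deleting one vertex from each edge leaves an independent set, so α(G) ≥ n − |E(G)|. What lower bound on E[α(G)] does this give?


E[|E(G)|] = C(122, 2)·p = 7381 · (1/1342) = 11/2.
E[α(G)] ≥ n − E[|E(G)|] = 122 − 11/2 = 233/2.
Numerically: ≈ 116.500000.
(This is only a lower bound; the true E[α(G)] may be larger.)

E[α(G)] ≥ 233/2 ≈ 116.500000.


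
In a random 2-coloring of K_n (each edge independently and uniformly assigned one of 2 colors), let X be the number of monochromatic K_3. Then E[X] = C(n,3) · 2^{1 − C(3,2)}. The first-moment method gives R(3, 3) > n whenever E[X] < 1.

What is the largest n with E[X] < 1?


We need C(n, 3) · 2^{1 − 3} < 1, i.e. C(n, 3) < 2^{3 − 1} = 4.
Check values of n near the boundary:
  n = 3: C(3, 3) = 1; 1 < 4? YES
  n = 4: C(4, 3) = 4; 4 < 4? NO
  n = 5: C(5, 3) = 10; 10 < 4? NO
  n = 6: C(6, 3) = 20; 20 < 4? NO
The largest n with C(n, 3) < 4 is n = 3 (where E[X] = 1/4 ≈ 0.25000). Hence R(3, 3) > 3, i.e. R(3, 3) ≥ 4.

Largest n = 3; hence R(3, 3) > 3.


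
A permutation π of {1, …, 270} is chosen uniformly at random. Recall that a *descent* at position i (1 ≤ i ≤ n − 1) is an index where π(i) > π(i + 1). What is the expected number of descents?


Write X = Σ X_I over i = 1, …, 269, with X_I the indicator of one descent.
There are 269 indicators.
For each fixed i, the pair (π(i), π(i+1)) is a uniformly random ordered pair of distinct values from {1, …, 270}; by symmetry P[π(i) > π(i+1)] = 1/2.
By linearity: E[X] = 269 · (1/2) = (270 − 1) · (1/2) = 269/2 ≈ 134.500000.

E[X] = 269/2 = 134.500000.


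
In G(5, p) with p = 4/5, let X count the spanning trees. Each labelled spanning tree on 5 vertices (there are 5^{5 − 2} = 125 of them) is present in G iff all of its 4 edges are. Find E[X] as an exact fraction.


K_5 has 5^{5 − 2} = 125 labelled spanning trees.
For each such spanning tree H, let X_H = 1 if all 4 edges of H are present in G. Then P[X_H = 1] = p^{4} = (4/5)^{4} = 256/625.
By linearity: E[X] = Σ_H E[X_H] = 125 · p^{4} = 125 · 256/625 = 256/5.
Numerically: E[X] ≈ 51.2.

E[X] = 125 · (4/5)^{4} = 256/5 ≈ 51.2.


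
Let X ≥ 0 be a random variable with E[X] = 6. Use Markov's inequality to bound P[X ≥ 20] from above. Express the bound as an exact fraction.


μ = E[X] = 6, a = 20.
Markov: P[X ≥ 20] ≤ μ/a = (6)/20 = 3/10.
Numerically: ≈ 0.300000.
(Since a = 20 > μ = 6.000000, the bound 3/10 is < 1 and informative.)

P[X ≥ 20] ≤ 3/10 ≈ 0.300000.


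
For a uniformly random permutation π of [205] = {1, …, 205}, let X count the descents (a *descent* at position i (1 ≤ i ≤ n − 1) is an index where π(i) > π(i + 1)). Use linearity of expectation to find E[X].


Write X = Σ X_I over i = 1, …, 204, with X_I the indicator of one descent.
There are 204 indicators.
For each fixed i, the pair (π(i), π(i+1)) is a uniformly random ordered pair of distinct values from {1, …, 205}; by symmetry P[π(i) > π(i+1)] = 1/2.
By linearity: E[X] = 204 · (1/2) = (205 − 1) · (1/2) = 102 ≈ 102.000.

E[X] = 102 = 102.000.


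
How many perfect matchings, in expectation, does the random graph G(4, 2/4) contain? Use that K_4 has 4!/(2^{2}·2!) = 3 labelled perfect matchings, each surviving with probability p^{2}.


K_4 has 4!/(2^{2}·2!) = 3 labelled perfect matchings.
For each such perfect matching H, let X_H = 1 if all 2 edges of H are present in G. Then P[X_H = 1] = p^{2} = (1/2)^{2} = 1/4.
By linearity of expectation: E[X] = Σ_H E[X_H] = 3 · p^{2} = 3 · 1/4 = 3/4.
Numerically: E[X] ≈ 0.75.

E[X] = 3 · (1/2)^{2} = 3/4 ≈ 0.75.


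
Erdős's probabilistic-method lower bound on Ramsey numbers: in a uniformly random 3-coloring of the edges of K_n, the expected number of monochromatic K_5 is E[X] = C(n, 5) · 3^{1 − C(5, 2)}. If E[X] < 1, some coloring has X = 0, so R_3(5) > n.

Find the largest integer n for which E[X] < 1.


We need C(n, 5) · 3^{1 − 10} < 1, i.e. C(n, 5) < 3^{10 − 1} = 19683.
Check values of n near the boundary:
  n = 16: C(16, 5) = 4368; 4368 < 19683? YES
  n = 17: C(17, 5) = 6188; 6188 < 19683? YES
  n = 18: C(18, 5) = 8568; 8568 < 19683? YES
  n = 19: C(19, 5) = 11628; 11628 < 19683? YES
  n = 20: C(20, 5) = 15504; 15504 < 19683? YES
  n = 21: C(21, 5) = 20349; 20349 < 19683? NO
  n = 22: C(22, 5) = 26334; 26334 < 19683? NO
The largest n with C(n, 5) < 19683 is n = 20 (where E[X] = 5168/6561 ≈ 0.788). Hence R_3(5) > 20, i.e. R_3(5) ≥ 21.

Largest n = 20; hence R_3(5) > 20.


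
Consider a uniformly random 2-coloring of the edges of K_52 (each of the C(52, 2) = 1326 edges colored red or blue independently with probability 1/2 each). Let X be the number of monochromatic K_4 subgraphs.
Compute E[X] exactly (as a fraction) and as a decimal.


Let X = Σ_S X_S over the C(52, 4) = 270725 subsets S of size 4, where X_S = 1 if the K_4 on S is monochromatic.
For a fixed S, the K_4 on S has C(4, 2) = 6 edges. P[all 6 edges red] = (1/2)^6, and likewise for blue, so P[monochromatic] = 2·(1/2)^6 = 2^{1 − 6} = 1/32.
By linearity: E[X] = C(52, 4) · 2^{1 − 6} = 270725 · 1/32 = 270725/32.
Numerically: E[X] ≈ 8460.15625.

E[X] = C(52,4)·2^(1−C(4,2)) = 270725/32 ≈ 8460.15625.


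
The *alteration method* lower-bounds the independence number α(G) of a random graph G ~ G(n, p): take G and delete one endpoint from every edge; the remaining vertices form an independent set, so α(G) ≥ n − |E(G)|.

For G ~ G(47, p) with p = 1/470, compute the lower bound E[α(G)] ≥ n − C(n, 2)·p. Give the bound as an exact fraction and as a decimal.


E[|E(G)|] = C(47, 2)·p = 1081 · (1/470) = 23/10.
E[α(G)] ≥ n − E[|E(G)|] = 47 − 23/10 = 447/10.
Numerically: ≈ 44.7000.
(This is only a lower bound; the true E[α(G)] may be larger.)

E[α(G)] ≥ 447/10 ≈ 44.7000.


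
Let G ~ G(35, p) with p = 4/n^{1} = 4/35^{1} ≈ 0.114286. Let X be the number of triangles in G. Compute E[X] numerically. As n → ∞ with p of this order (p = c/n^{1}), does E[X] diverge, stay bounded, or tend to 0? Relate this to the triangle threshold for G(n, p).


Number of potential triangles: C(35, 3) = 6545.
Each occurs with probability p³ ≈ (0.114286)³ ≈ 1.49271137e-03.
By linearity: E[X] = C(35, 3)·p³ ≈ 6545 · 1.49271137e-03 ≈ 9.769796.
Here α = 1, so p = 4/n is exactly at the triangle threshold p ~ 1/n. Asymptotically E[X] → c³/6 = 4³/6 = 32/3 ≈ 10.666667, a bounded constant. In this regime the triangle count is asymptotically Poisson(c³/6).

E[X] ≈ 9.769796; in regime p = Θ(1/n^{1}) E[X] stays bounded (at the triangle threshold p ~ 1/n).


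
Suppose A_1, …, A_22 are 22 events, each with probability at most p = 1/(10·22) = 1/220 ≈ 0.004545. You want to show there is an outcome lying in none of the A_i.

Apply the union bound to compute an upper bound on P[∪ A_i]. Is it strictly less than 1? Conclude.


Union bound: P[∪_{i=1}^{22} A_i] ≤ Σ_i P[A_i] ≤ 22·p = 22·(1/220) = 1/10.
Numerically: 1/10 ≈ 0.100000.
Is 1/10 < 1? YES.
Since P[∪ A_i] ≤ 1/10 < 1, the complement has P[∩ A_i^c] ≥ 1 − 1/10 = 9/10 > 0, so some outcome avoids every A_i.

22·p = 1/10 ≈ 0.100000; existence CERTIFIED by the union bound.


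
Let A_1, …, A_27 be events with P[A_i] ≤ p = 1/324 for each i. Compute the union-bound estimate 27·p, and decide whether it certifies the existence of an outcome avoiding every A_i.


Union bound: P[∪_{i=1}^{27} A_i] ≤ Σ_i P[A_i] ≤ 27·p = 27·(1/324) = 1/12.
Numerically: 1/12 ≈ 0.0833333.
Is 1/12 < 1? YES.
Since P[∪ A_i] ≤ 1/12 < 1, the complement has P[∩ A_i^c] ≥ 1 − 1/12 = 11/12 > 0, so some outcome avoids every A_i.

27·p = 1/12 ≈ 0.0833333; existence CERTIFIED by the union bound.


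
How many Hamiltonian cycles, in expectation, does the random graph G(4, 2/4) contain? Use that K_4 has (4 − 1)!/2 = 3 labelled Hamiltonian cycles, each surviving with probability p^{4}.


K_4 has (4 − 1)!/2 = 3 labelled Hamiltonian cycles.
For each such Hamiltonian cycle H, let X_H = 1 if all 4 edges of H are present in G. Then P[X_H = 1] = p^{4} = (1/2)^{4} = 1/16.
By linearity: E[X] = Σ_H E[X_H] = 3 · p^{4} = 3 · 1/16 = 3/16.
Numerically: E[X] ≈ 0.188.

E[X] = 3 · (1/2)^{4} = 3/16 ≈ 0.188.


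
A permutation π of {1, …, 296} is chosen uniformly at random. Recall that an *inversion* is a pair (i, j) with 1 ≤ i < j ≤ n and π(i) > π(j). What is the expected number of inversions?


Write X = Σ X_I over the C(296, 2) = 43660 pairs i < j, with X_I the indicator of one inversion.
There are 43660 indicators.
For each fixed pair i < j, the values π(i) and π(j) are two distinct elements of {1, …, 296} in uniformly random order; by symmetry P[π(i) > π(j)] = 1/2.
By linearity: E[X] = 43660 · (1/2) = C(296, 2) · (1/2) = 43660/2 = 21830 ≈ 21830.0000.

E[X] = 21830 = 21830.0000.


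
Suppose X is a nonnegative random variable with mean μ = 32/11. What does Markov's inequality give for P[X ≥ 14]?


μ = E[X] = 32/11, a = 14.
Markov: P[X ≥ 14] ≤ μ/a = (32/11)/14 = 16/77.
Numerically: ≈ 0.207792.
(Since a = 14 > μ = 2.909091, the bound 16/77 is < 1 and informative.)

P[X ≥ 14] ≤ 16/77 ≈ 0.207792.


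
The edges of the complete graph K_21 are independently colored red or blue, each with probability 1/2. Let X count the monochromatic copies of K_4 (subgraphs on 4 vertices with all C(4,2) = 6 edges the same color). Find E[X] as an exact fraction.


Let X = Σ_S X_S over the C(21, 4) = 5985 subsets S of size 4, where X_S = 1 if the K_4 on S is monochromatic.
For a fixed S, the K_4 on S has C(4, 2) = 6 edges. P[all 6 edges red] = (1/2)^6, and likewise for blue, so P[monochromatic] = 2·(1/2)^6 = 2^{1 − 6} = 1/32.
Summing: E[X] = C(21, 4) · 2^{1 − 6} = 5985 · 1/32 = 5985/32.
Numerically: E[X] ≈ 187.0312.

E[X] = C(21,4)·2^(1−C(4,2)) = 5985/32 ≈ 187.0312.


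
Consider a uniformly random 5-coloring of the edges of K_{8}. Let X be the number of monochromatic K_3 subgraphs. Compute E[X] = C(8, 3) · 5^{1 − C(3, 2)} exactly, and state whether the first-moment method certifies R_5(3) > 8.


E[X] = C(8, 3) · 5^{1 − 3} = 56 · 5^{−2} = 56/25.
As a reduced fraction: E[X] = 56/25 ≈ 2.24000.
Is E[X] < 1? NO.
Since E[X] ≥ 1, the first-moment bound is inconclusive at n = 8; it does NOT by itself certify R_5(3) > 8.

E[X] = 56/25 ≈ 2.24000; E[X] ≥ 1; first-moment method inconclusive here.


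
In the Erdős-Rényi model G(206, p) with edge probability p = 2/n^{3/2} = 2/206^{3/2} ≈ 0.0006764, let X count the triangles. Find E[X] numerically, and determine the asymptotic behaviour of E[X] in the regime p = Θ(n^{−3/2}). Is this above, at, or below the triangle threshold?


Number of potential triangles: C(206, 3) = 1435820.
Each occurs with probability p³ ≈ (0.0006764)³ ≈ 3.095191e-10.
By linearity: E[X] = C(206, 3)·p³ ≈ 1435820 · 3.095191e-10 ≈ 0.0004.
Since α = 3/2 > 1, p = c/n^{3/2} = o(1/n) is below the triangle threshold p ~ 1/n. Asymptotically E[X] ~ (c³/6)·n^{3(1−α)} = (2³/6)·n^{-1.5} → 0, so by Markov's inequality G has no triangles w.h.p.

E[X] ≈ 0.0004; in regime p = Θ(1/n^{3/2}) E[X] tends to 0 (below the triangle threshold p ~ 1/n).


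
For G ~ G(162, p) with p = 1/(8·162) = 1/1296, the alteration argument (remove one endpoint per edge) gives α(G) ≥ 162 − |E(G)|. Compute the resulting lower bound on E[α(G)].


E[|E(G)|] = C(162, 2)·p = 13041 · (1/1296) = 161/16.
E[α(G)] ≥ n − E[|E(G)|] = 162 − 161/16 = 2431/16.
Numerically: ≈ 151.9375.
(This is only a lower bound; the true E[α(G)] may be larger.)

E[α(G)] ≥ 2431/16 ≈ 151.9375.


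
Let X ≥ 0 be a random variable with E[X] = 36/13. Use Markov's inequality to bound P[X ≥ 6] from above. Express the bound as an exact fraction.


μ = E[X] = 36/13, a = 6.
Markov: P[X ≥ 6] ≤ μ/a = (36/13)/6 = 6/13.
Numerically: ≈ 0.46154.
(Since a = 6 > μ = 2.76923, the bound 6/13 is < 1 and informative.)

P[X ≥ 6] ≤ 6/13 ≈ 0.46154.


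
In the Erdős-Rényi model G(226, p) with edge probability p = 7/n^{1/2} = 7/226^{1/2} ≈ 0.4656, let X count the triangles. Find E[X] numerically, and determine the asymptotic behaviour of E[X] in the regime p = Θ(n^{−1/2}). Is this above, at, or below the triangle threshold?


Number of potential triangles: C(226, 3) = 1898400.
Each occurs with probability p³ ≈ (0.4656)³ ≈ 1.009558e-01.
By linearity: E[X] = C(226, 3)·p³ ≈ 1898400 · 1.009558e-01 ≈ 191654.5731.
Since α = 1/2 < 1, p = c/n^{1/2} ≫ 1/n is above the triangle threshold p ~ 1/n. Asymptotically E[X] ~ (c³/6)·n^{3(1−α)} = (7³/6)·n^{1.5} → ∞; triangles are abundant w.h.p.

E[X] ≈ 191654.5731; in regime p = Θ(1/n^{1/2}) E[X] diverges (above the triangle threshold p ~ 1/n).


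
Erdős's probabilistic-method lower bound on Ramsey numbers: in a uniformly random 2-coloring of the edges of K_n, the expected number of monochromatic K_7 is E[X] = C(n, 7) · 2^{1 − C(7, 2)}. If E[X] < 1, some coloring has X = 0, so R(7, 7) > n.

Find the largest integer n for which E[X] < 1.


We need C(n, 7) · 2^{1 − 21} < 1, i.e. C(n, 7) < 2^{21 − 1} = 1048576.
Check values of n near the boundary:
  n = 23: C(23, 7) = 245157; 245157 < 1048576? YES
  n = 24: C(24, 7) = 346104; 346104 < 1048576? YES
  n = 25: C(25, 7) = 480700; 480700 < 1048576? YES
  n = 26: C(26, 7) = 657800; 657800 < 1048576? YES
  n = 27: C(27, 7) = 888030; 888030 < 1048576? YES
  n = 28: C(28, 7) = 1184040; 1184040 < 1048576? NO
  n = 29: C(29, 7) = 1560780; 1560780 < 1048576? NO
The largest n with C(n, 7) < 1048576 is n = 27 (where E[X] = 444015/524288 ≈ 0.847). Hence R(7, 7) > 27, i.e. R(7, 7) ≥ 28.

Largest n = 27; hence R(7, 7) > 27.


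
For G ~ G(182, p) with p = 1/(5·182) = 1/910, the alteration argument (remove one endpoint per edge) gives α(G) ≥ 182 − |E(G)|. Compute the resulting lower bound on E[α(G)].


E[|E(G)|] = C(182, 2)·p = 16471 · (1/910) = 181/10.
E[α(G)] ≥ n − E[|E(G)|] = 182 − 181/10 = 1639/10.
Numerically: ≈ 163.9000.
(This is only a lower bound; the true E[α(G)] may be larger.)

E[α(G)] ≥ 1639/10 ≈ 163.9000.
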